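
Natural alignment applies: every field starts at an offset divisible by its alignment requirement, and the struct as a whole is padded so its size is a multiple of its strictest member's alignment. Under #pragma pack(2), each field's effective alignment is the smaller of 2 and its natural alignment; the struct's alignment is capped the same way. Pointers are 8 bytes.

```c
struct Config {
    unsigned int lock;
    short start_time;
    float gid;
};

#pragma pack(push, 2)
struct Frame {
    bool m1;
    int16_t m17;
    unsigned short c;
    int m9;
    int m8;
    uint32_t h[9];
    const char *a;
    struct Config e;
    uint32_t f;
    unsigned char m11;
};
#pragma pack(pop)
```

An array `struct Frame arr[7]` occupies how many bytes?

Config: @0: lock [4B, align 4] → 4; @4: start_time [2B, align 2] → 6; +2 pad (align 4); @8: gid [4B, align 4] → 12; size 12, align 4
@0: m1 [1B, align 1] → 1
+1 pad (align 2)
@2: m17 [2B, align 2] → 4
@4: c [2B, align 2] → 6
@6: m9 [4B, align 2] → 10
@10: m8 [4B, align 2] → 14
@14: h [36B, align 2] → 50
@50: a [8B, align 2] → 58
@58: e [12B, align 2] → 70
@70: f [4B, align 2] → 74
@74: m11 [1B, align 1] → 75
+1 tail pad (align 2)
size 76, align 2
array of 7: 7 × 76 = 532

532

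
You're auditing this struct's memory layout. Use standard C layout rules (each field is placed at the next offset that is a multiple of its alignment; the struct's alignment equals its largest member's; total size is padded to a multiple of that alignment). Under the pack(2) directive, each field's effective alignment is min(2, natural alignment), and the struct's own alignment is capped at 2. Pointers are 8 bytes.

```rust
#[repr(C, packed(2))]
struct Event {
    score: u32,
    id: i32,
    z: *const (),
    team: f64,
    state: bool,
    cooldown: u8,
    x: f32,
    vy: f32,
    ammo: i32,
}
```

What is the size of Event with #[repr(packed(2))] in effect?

38

@0: score [4B, align 2] → 4
@4: id [4B, align 2] → 8
@8: z [8B, align 2] → 16
@16: team [8B, align 2] → 24
@24: state [1B, align 1] → 25
@25: cooldown [1B, align 1] → 26
@26: x [4B, align 2] → 30
@30: vy [4B, align 2] → 34
@34: ammo [4B, align 2] → 38
size 38, align 2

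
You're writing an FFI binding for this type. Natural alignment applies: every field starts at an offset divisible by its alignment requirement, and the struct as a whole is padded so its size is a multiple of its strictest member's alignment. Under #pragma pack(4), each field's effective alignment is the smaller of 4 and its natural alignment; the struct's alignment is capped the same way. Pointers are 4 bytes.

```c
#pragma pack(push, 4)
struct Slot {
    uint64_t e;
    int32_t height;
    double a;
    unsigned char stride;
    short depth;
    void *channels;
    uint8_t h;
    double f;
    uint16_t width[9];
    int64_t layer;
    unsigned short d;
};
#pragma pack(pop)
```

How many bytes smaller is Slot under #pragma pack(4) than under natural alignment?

16

natural layout:
  0..8  e  (8B, 8-aligned)
  8..12  height  (4B, 4-aligned)
  12..16  -- padding (4B)
  16..24  a  (8B, 8-aligned)
  24..25  stride  (1B, 1-aligned)
  25..26  -- padding (1B)
  26..28  depth  (2B, 2-aligned)
  28..32  channels  (4B, 4-aligned)
  32..33  h  (1B, 1-aligned)
  33..40  -- padding (7B)
  40..48  f  (8B, 8-aligned)
  48..66  width  (18B, 2-aligned)
  66..72  -- padding (6B)
  72..80  layer  (8B, 8-aligned)
  80..82  d  (2B, 2-aligned)
  82..88  -- tail padding (6B)
  sizeof = 88, alignof = 8
packed(4) layout:
  0..8  e  (8B, 4-aligned)
  8..12  height  (4B, 4-aligned)
  12..20  a  (8B, 4-aligned)
  20..21  stride  (1B, 1-aligned)
  21..22  -- padding (1B)
  22..24  depth  (2B, 2-aligned)
  24..28  channels  (4B, 4-aligned)
  28..29  h  (1B, 1-aligned)
  29..32  -- padding (3B)
  32..40  f  (8B, 4-aligned)
  40..58  width  (18B, 2-aligned)
  58..60  -- padding (2B)
  60..68  layer  (8B, 4-aligned)
  68..70  d  (2B, 2-aligned)
  70..72  -- tail padding (2B)
  sizeof = 72, alignof = 4
88 − 72 = 16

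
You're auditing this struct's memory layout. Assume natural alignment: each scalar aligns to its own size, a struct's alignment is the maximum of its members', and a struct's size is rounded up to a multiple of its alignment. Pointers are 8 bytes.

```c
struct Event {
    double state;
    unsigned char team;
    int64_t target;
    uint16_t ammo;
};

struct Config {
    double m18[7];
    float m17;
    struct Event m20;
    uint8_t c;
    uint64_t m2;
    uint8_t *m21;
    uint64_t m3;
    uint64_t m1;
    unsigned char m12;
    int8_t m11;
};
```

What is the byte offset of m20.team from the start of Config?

Event: state at 0 (size 8, align 8) → ends 8; team at 8 (size 1, align 1) → ends 9; pad 7 to align 8 for target; target at 16 (size 8, align 8) → ends 24; ammo at 24 (size 2, align 2) → ends 26; tail pad 6 to reach multiple of 8; total 32 bytes, alignment 8
m18 at 0 (size 56, align 8) → ends 56
m17 at 56 (size 4, align 4) → ends 60
pad 4 to align 8 for m20
m20 at 64 (size 32, align 8) → ends 96
within Event: team at 8
64 + 8 = 72

72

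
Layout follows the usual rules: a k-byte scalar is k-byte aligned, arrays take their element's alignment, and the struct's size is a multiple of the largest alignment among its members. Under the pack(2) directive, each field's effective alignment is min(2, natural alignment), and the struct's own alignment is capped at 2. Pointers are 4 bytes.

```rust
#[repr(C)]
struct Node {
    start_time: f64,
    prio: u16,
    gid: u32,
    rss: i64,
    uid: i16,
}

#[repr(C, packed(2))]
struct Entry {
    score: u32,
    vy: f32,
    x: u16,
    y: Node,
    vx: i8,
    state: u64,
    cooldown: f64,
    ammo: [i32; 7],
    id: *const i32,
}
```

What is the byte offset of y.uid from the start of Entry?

Node: 0..8  start_time  (8B, 8-aligned); 8..10  prio  (2B, 2-aligned); 10..12  -- padding (2B); 12..16  gid  (4B, 4-aligned); 16..24  rss  (8B, 8-aligned); 24..26  uid  (2B, 2-aligned); 26..32  -- tail padding (6B); sizeof = 32, alignof = 8
0..4  score  (4B, 2-aligned)
4..8  vy  (4B, 2-aligned)
8..10  x  (2B, 2-aligned)
10..42  y  (32B, 2-aligned)
within Node: uid at 24
10 + 24 = 34

34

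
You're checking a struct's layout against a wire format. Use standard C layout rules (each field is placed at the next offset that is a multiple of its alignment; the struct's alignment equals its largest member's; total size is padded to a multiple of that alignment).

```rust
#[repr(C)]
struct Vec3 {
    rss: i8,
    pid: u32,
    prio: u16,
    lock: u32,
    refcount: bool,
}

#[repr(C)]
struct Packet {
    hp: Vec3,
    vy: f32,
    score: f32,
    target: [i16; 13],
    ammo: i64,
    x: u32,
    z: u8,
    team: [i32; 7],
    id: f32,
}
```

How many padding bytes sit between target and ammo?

Vec3: 0..1  rss  (1B, 1-aligned); 1..4  -- padding (3B); 4..8  pid  (4B, 4-aligned); 8..10  prio  (2B, 2-aligned); 10..12  -- padding (2B); 12..16  lock  (4B, 4-aligned); 16..17  refcount  (1B, 1-aligned); 17..20  -- tail padding (3B); sizeof = 20, alignof = 4
0..20  hp  (20B, 4-aligned)
20..24  vy  (4B, 4-aligned)
24..28  score  (4B, 4-aligned)
28..54  target  (26B, 2-aligned)
54..56  -- padding (2B)
56..64  ammo  (8B, 8-aligned)

2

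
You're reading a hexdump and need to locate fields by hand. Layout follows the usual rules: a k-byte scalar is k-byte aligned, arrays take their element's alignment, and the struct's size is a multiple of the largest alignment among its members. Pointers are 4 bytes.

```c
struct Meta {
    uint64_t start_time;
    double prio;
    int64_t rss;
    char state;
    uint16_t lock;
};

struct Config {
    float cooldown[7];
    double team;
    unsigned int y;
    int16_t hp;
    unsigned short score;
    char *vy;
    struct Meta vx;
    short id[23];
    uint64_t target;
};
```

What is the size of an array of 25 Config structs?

3600

Meta: start_time at 0 (size 8, align 8) → ends 8; prio at 8 (size 8, align 8) → ends 16; rss at 16 (size 8, align 8) → ends 24; state at 24 (size 1, align 1) → ends 25; pad 1 to align 2 for lock; lock at 26 (size 2, align 2) → ends 28; tail pad 4 to reach multiple of 8; total 32 bytes, alignment 8
cooldown at 0 (size 28, align 4) → ends 28
pad 4 to align 8 for team
team at 32 (size 8, align 8) → ends 40
y at 40 (size 4, align 4) → ends 44
hp at 44 (size 2, align 2) → ends 46
score at 46 (size 2, align 2) → ends 48
vy at 48 (size 4, align 4) → ends 52
pad 4 to align 8 for vx
vx at 56 (size 32, align 8) → ends 88
id at 88 (size 46, align 2) → ends 134
pad 2 to align 8 for target
target at 136 (size 8, align 8) → ends 144
total 144 bytes, alignment 8
array of 25: 25 × 144 = 3600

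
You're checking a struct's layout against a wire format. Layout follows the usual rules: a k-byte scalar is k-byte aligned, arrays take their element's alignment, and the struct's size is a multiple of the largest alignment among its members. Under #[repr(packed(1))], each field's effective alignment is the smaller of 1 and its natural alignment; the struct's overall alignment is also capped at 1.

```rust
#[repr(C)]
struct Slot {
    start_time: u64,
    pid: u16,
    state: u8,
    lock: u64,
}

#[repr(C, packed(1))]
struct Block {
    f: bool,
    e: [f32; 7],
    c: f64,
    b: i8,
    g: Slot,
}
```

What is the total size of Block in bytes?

62

Slot: 0..8  start_time  (8B, 8-aligned); 8..10  pid  (2B, 2-aligned); 10..11  state  (1B, 1-aligned); 11..16  -- padding (5B); 16..24  lock  (8B, 8-aligned); sizeof = 24, alignof = 8
0..1  f  (1B, 1-aligned)
1..29  e  (28B, 1-aligned)
29..37  c  (8B, 1-aligned)
37..38  b  (1B, 1-aligned)
38..62  g  (24B, 1-aligned)
sizeof = 62, alignof = 1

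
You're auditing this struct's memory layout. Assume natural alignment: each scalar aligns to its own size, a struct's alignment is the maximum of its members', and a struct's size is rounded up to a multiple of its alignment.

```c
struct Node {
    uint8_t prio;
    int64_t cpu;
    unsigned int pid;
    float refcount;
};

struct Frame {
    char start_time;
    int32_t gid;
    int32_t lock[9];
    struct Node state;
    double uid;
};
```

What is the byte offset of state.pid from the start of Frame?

Node: @0: prio [1B, align 1] → 1; +7 pad (align 8); @8: cpu [8B, align 8] → 16; @16: pid [4B, align 4] → 20; @20: refcount [4B, align 4] → 24; size 24, align 8
@0: start_time [1B, align 1] → 1
+3 pad (align 4)
@4: gid [4B, align 4] → 8
@8: lock [36B, align 4] → 44
+4 pad (align 8)
@48: state [24B, align 8] → 72
within Node: pid at 16
48 + 16 = 64

64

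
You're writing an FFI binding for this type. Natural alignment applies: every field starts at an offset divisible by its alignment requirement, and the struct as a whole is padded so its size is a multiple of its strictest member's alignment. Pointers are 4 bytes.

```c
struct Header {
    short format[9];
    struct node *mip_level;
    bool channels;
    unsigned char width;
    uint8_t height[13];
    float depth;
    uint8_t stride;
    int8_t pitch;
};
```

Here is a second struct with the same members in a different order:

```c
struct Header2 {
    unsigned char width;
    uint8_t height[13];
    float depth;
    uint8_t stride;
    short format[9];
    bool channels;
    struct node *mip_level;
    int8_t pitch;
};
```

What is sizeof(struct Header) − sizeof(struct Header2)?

format at 0 (size 18, align 2) → ends 18
pad 2 to align 4 for mip_level
mip_level at 20 (size 4, align 4) → ends 24
channels at 24 (size 1, align 1) → ends 25
width at 25 (size 1, align 1) → ends 26
height at 26 (size 13, align 1) → ends 39
pad 1 to align 4 for depth
depth at 40 (size 4, align 4) → ends 44
stride at 44 (size 1, align 1) → ends 45
pitch at 45 (size 1, align 1) → ends 46
tail pad 2 to reach multiple of 4
total 48 bytes, alignment 4
— Header2 —
width at 0 (size 1, align 1) → ends 1
height at 1 (size 13, align 1) → ends 14
pad 2 to align 4 for depth
depth at 16 (size 4, align 4) → ends 20
stride at 20 (size 1, align 1) → ends 21
pad 1 to align 2 for format
format at 22 (size 18, align 2) → ends 40
channels at 40 (size 1, align 1) → ends 41
pad 3 to align 4 for mip_level
mip_level at 44 (size 4, align 4) → ends 48
pitch at 48 (size 1, align 1) → ends 49
tail pad 3 to reach multiple of 4
total 52 bytes, alignment 4
48 − 52 = -4

-4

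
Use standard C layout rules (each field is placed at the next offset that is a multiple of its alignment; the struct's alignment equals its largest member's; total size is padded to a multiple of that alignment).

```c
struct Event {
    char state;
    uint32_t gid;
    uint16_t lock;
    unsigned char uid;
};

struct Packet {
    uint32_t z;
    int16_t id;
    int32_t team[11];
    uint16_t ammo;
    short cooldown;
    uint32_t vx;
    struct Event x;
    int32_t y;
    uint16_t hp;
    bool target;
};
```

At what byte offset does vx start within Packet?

Event: state at 0 (size 1, align 1) → ends 1; pad 3 to align 4 for gid; gid at 4 (size 4, align 4) → ends 8; lock at 8 (size 2, align 2) → ends 10; uid at 10 (size 1, align 1) → ends 11; tail pad 1 to reach multiple of 4; total 12 bytes, alignment 4
z at 0 (size 4, align 4) → ends 4
id at 4 (size 2, align 2) → ends 6
pad 2 to align 4 for team
team at 8 (size 44, align 4) → ends 52
ammo at 52 (size 2, align 2) → ends 54
cooldown at 54 (size 2, align 2) → ends 56
vx at 56 (size 4, align 4) → ends 60

56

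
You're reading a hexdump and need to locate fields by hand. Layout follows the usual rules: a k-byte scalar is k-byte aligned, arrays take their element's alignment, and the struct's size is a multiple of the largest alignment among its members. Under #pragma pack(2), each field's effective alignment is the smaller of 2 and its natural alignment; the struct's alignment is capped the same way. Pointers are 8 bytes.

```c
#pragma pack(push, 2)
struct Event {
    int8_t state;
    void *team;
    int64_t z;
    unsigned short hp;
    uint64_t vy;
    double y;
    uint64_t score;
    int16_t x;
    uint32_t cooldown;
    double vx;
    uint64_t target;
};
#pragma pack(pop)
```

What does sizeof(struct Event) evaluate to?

66 bytes

0..1  state  (1B, 1-aligned)
1..2  -- padding (1B)
2..10  team  (8B, 2-aligned)
10..18  z  (8B, 2-aligned)
18..20  hp  (2B, 2-aligned)
20..28  vy  (8B, 2-aligned)
28..36  y  (8B, 2-aligned)
36..44  score  (8B, 2-aligned)
44..46  x  (2B, 2-aligned)
46..50  cooldown  (4B, 2-aligned)
50..58  vx  (8B, 2-aligned)
58..66  target  (8B, 2-aligned)
sizeof = 66, alignof = 2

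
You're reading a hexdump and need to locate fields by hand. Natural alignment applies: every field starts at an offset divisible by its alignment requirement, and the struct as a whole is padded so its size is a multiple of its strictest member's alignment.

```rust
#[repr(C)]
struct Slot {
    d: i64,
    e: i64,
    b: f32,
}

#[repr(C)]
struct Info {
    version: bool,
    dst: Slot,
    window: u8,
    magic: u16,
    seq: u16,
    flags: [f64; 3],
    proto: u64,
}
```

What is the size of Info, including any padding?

Slot: @0: d [8B, align 8] → 8; @8: e [8B, align 8] → 16; @16: b [4B, align 4] → 20; +4 tail pad (align 8); size 24, align 8
@0: version [1B, align 1] → 1
+7 pad (align 8)
@8: dst [24B, align 8] → 32
@32: window [1B, align 1] → 33
+1 pad (align 2)
@34: magic [2B, align 2] → 36
@36: seq [2B, align 2] → 38
+2 pad (align 8)
@40: flags [24B, align 8] → 64
@64: proto [8B, align 8] → 72
size 72, align 8

72 bytes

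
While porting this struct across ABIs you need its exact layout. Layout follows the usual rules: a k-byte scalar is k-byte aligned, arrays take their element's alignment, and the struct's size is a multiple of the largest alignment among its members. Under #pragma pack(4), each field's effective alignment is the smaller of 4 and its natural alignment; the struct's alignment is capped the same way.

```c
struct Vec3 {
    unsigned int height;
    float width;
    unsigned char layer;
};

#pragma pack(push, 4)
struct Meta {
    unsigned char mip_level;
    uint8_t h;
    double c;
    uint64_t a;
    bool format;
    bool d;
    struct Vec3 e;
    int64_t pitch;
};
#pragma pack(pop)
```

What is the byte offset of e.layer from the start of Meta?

Vec3: height at 0 (size 4, align 4) → ends 4; width at 4 (size 4, align 4) → ends 8; layer at 8 (size 1, align 1) → ends 9; tail pad 3 to reach multiple of 4; total 12 bytes, alignment 4
mip_level at 0 (size 1, align 1) → ends 1
h at 1 (size 1, align 1) → ends 2
pad 2 to align 4 for c
c at 4 (size 8, align 4) → ends 12
a at 12 (size 8, align 4) → ends 20
format at 20 (size 1, align 1) → ends 21
d at 21 (size 1, align 1) → ends 22
pad 2 to align 4 for e
e at 24 (size 12, align 4) → ends 36
within Vec3: layer at 8
24 + 8 = 32

32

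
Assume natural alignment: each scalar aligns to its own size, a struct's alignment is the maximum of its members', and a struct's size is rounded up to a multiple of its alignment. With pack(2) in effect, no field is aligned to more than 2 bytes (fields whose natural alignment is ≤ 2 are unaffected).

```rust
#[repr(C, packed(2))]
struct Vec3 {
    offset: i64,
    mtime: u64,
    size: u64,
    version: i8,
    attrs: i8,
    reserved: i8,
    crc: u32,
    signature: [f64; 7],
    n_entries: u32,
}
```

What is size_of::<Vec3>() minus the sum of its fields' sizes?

1

@0: offset [8B, align 2] → 8
@8: mtime [8B, align 2] → 16
@16: size [8B, align 2] → 24
@24: version [1B, align 1] → 25
@25: attrs [1B, align 1] → 26
@26: reserved [1B, align 1] → 27
+1 pad (align 2)
@28: crc [4B, align 2] → 32
@32: signature [56B, align 2] → 88
@88: n_entries [4B, align 2] → 92
size 92, align 2
data bytes 91, size 92 → padding 1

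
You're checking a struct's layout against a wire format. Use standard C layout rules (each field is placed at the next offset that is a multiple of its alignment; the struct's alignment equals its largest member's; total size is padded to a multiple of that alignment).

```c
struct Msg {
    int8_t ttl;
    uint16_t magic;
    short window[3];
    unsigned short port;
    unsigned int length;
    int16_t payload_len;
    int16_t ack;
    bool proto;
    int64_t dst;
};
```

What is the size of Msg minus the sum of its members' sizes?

0..1  ttl  (1B, 1-aligned)
1..2  -- padding (1B)
2..4  magic  (2B, 2-aligned)
4..10  window  (6B, 2-aligned)
10..12  port  (2B, 2-aligned)
12..16  length  (4B, 4-aligned)
16..18  payload_len  (2B, 2-aligned)
18..20  ack  (2B, 2-aligned)
20..21  proto  (1B, 1-aligned)
21..24  -- padding (3B)
24..32  dst  (8B, 8-aligned)
sizeof = 32, alignof = 8
data bytes 28, size 32 → padding 4

4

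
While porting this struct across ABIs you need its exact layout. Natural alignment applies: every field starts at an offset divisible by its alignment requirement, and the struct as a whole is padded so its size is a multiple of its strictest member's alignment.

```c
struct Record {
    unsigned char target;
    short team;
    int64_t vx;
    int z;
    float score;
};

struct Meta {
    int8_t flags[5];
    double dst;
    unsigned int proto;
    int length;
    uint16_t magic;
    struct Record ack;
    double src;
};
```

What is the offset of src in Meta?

56

Record: @0: target [1B, align 1] → 1; +1 pad (align 2); @2: team [2B, align 2] → 4; +4 pad (align 8); @8: vx [8B, align 8] → 16; @16: z [4B, align 4] → 20; @20: score [4B, align 4] → 24; size 24, align 8
@0: flags [5B, align 1] → 5
+3 pad (align 8)
@8: dst [8B, align 8] → 16
@16: proto [4B, align 4] → 20
@20: length [4B, align 4] → 24
@24: magic [2B, align 2] → 26
+6 pad (align 8)
@32: ack [24B, align 8] → 56
@56: src [8B, align 8] → 64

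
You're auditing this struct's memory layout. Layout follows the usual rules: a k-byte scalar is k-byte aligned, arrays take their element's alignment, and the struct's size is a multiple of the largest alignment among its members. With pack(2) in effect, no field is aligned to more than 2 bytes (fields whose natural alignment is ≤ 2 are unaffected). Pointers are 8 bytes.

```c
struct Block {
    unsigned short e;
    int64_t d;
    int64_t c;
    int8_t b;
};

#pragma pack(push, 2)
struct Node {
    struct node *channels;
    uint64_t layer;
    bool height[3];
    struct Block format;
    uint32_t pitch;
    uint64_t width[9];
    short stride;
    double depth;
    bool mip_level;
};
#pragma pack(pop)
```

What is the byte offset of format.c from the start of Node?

Block: 0..2  e  (2B, 2-aligned); 2..8  -- padding (6B); 8..16  d  (8B, 8-aligned); 16..24  c  (8B, 8-aligned); 24..25  b  (1B, 1-aligned); 25..32  -- tail padding (7B); sizeof = 32, alignof = 8
0..8  channels  (8B, 2-aligned)
8..16  layer  (8B, 2-aligned)
16..19  height  (3B, 1-aligned)
19..20  -- padding (1B)
20..52  format  (32B, 2-aligned)
within Block: c at 16
20 + 16 = 36

36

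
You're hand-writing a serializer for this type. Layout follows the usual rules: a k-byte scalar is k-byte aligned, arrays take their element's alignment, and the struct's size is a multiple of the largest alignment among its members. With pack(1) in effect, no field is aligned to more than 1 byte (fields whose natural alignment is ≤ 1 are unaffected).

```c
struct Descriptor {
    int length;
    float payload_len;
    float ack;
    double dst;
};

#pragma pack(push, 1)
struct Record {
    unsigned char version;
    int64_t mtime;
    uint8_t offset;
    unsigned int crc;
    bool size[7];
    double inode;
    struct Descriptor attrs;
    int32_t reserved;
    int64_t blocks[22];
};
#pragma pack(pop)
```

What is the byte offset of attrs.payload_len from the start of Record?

Descriptor: length at 0 (size 4, align 4) → ends 4; payload_len at 4 (size 4, align 4) → ends 8; ack at 8 (size 4, align 4) → ends 12; pad 4 to align 8 for dst; dst at 16 (size 8, align 8) → ends 24; total 24 bytes, alignment 8
version at 0 (size 1, align 1) → ends 1
mtime at 1 (size 8, align 1) → ends 9
offset at 9 (size 1, align 1) → ends 10
crc at 10 (size 4, align 1) → ends 14
size at 14 (size 7, align 1) → ends 21
inode at 21 (size 8, align 1) → ends 29
attrs at 29 (size 24, align 1) → ends 53
within Descriptor: payload_len at 4
29 + 4 = 33

33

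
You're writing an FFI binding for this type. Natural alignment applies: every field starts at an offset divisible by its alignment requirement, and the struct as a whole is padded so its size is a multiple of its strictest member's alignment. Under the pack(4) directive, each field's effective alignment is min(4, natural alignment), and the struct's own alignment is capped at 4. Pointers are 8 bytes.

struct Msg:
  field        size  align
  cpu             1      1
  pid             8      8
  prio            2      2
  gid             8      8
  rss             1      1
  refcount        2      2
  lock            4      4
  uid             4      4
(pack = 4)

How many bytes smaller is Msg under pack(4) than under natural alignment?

12

natural layout:
  cpu at 0 (size 1, align 1) → ends 1
  pad 7 to align 8 for pid
  pid at 8 (size 8, align 8) → ends 16
  prio at 16 (size 2, align 2) → ends 18
  pad 6 to align 8 for gid
  gid at 24 (size 8, align 8) → ends 32
  rss at 32 (size 1, align 1) → ends 33
  pad 1 to align 2 for refcount
  refcount at 34 (size 2, align 2) → ends 36
  lock at 36 (size 4, align 4) → ends 40
  uid at 40 (size 4, align 4) → ends 44
  tail pad 4 to reach multiple of 8
  total 48 bytes, alignment 8
packed(4) layout:
  cpu at 0 (size 1, align 1) → ends 1
  pad 3 to align 4 for pid
  pid at 4 (size 8, align 4) → ends 12
  prio at 12 (size 2, align 2) → ends 14
  pad 2 to align 4 for gid
  gid at 16 (size 8, align 4) → ends 24
  rss at 24 (size 1, align 1) → ends 25
  pad 1 to align 2 for refcount
  refcount at 26 (size 2, align 2) → ends 28
  lock at 28 (size 4, align 4) → ends 32
  uid at 32 (size 4, align 4) → ends 36
  total 36 bytes, alignment 4
48 − 36 = 12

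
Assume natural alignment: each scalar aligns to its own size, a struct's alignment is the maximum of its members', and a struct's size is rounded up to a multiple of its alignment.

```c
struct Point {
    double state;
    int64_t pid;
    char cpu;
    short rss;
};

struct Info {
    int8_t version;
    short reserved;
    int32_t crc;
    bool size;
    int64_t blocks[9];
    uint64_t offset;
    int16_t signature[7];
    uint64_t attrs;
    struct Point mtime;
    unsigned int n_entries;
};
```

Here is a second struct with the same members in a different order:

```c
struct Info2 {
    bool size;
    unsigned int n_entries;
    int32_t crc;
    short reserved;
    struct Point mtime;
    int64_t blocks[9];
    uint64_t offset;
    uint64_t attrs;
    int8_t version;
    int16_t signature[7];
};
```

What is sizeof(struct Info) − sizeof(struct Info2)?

8

Point: @0: state [8B, align 8] → 8; @8: pid [8B, align 8] → 16; @16: cpu [1B, align 1] → 17; +1 pad (align 2); @18: rss [2B, align 2] → 20; +4 tail pad (align 8); size 24, align 8
@0: version [1B, align 1] → 1
+1 pad (align 2)
@2: reserved [2B, align 2] → 4
@4: crc [4B, align 4] → 8
@8: size [1B, align 1] → 9
+7 pad (align 8)
@16: blocks [72B, align 8] → 88
@88: offset [8B, align 8] → 96
@96: signature [14B, align 2] → 110
+2 pad (align 8)
@112: attrs [8B, align 8] → 120
@120: mtime [24B, align 8] → 144
@144: n_entries [4B, align 4] → 148
+4 tail pad (align 8)
size 152, align 8
— Info2 —
@0: size [1B, align 1] → 1
+3 pad (align 4)
@4: n_entries [4B, align 4] → 8
@8: crc [4B, align 4] → 12
@12: reserved [2B, align 2] → 14
+2 pad (align 8)
@16: mtime [24B, align 8] → 40
@40: blocks [72B, align 8] → 112
@112: offset [8B, align 8] → 120
@120: attrs [8B, align 8] → 128
@128: version [1B, align 1] → 129
+1 pad (align 2)
@130: signature [14B, align 2] → 144
size 144, align 8
152 − 144 = 8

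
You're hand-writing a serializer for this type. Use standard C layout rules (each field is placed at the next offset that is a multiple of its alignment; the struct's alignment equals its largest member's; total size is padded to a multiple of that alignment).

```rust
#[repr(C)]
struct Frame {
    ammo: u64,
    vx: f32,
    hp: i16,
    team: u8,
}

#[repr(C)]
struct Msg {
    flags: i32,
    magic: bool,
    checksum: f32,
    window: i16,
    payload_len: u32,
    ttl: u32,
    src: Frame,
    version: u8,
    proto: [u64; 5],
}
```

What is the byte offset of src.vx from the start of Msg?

Frame: 0..8  ammo  (8B, 8-aligned); 8..12  vx  (4B, 4-aligned); 12..14  hp  (2B, 2-aligned); 14..15  team  (1B, 1-aligned); 15..16  -- tail padding (1B); sizeof = 16, alignof = 8
0..4  flags  (4B, 4-aligned)
4..5  magic  (1B, 1-aligned)
5..8  -- padding (3B)
8..12  checksum  (4B, 4-aligned)
12..14  window  (2B, 2-aligned)
14..16  -- padding (2B)
16..20  payload_len  (4B, 4-aligned)
20..24  ttl  (4B, 4-aligned)
24..40  src  (16B, 8-aligned)
within Frame: vx at 8
24 + 8 = 32

32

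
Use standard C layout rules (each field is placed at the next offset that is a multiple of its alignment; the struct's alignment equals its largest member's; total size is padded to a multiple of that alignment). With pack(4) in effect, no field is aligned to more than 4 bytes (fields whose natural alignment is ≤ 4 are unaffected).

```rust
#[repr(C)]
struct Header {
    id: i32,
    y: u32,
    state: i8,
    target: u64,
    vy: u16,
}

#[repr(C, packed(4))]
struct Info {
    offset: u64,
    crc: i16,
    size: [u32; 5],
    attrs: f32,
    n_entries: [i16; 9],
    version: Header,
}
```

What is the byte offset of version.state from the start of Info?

Header: @0: id [4B, align 4] → 4; @4: y [4B, align 4] → 8; @8: state [1B, align 1] → 9; +7 pad (align 8); @16: target [8B, align 8] → 24; @24: vy [2B, align 2] → 26; +6 tail pad (align 8); size 32, align 8
@0: offset [8B, align 4] → 8
@8: crc [2B, align 2] → 10
+2 pad (align 4)
@12: size [20B, align 4] → 32
@32: attrs [4B, align 4] → 36
@36: n_entries [18B, align 2] → 54
+2 pad (align 4)
@56: version [32B, align 4] → 88
within Header: state at 8
56 + 8 = 64

64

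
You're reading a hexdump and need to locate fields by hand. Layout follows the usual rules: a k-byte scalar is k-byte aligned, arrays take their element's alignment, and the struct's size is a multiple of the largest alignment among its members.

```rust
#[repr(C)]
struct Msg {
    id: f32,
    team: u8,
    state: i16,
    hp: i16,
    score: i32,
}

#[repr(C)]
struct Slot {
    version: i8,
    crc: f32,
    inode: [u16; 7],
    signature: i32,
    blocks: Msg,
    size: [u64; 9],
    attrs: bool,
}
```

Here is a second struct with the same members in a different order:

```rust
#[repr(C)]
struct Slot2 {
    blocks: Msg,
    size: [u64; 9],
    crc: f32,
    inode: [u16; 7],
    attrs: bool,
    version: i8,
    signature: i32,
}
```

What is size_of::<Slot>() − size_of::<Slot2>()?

16

Msg: @0: id [4B, align 4] → 4; @4: team [1B, align 1] → 5; +1 pad (align 2); @6: state [2B, align 2] → 8; @8: hp [2B, align 2] → 10; +2 pad (align 4); @12: score [4B, align 4] → 16; size 16, align 4
@0: version [1B, align 1] → 1
+3 pad (align 4)
@4: crc [4B, align 4] → 8
@8: inode [14B, align 2] → 22
+2 pad (align 4)
@24: signature [4B, align 4] → 28
@28: blocks [16B, align 4] → 44
+4 pad (align 8)
@48: size [72B, align 8] → 120
@120: attrs [1B, align 1] → 121
+7 tail pad (align 8)
size 128, align 8
— Slot2 —
@0: blocks [16B, align 4] → 16
@16: size [72B, align 8] → 88
@88: crc [4B, align 4] → 92
@92: inode [14B, align 2] → 106
@106: attrs [1B, align 1] → 107
@107: version [1B, align 1] → 108
@108: signature [4B, align 4] → 112
size 112, align 8
128 − 112 = 16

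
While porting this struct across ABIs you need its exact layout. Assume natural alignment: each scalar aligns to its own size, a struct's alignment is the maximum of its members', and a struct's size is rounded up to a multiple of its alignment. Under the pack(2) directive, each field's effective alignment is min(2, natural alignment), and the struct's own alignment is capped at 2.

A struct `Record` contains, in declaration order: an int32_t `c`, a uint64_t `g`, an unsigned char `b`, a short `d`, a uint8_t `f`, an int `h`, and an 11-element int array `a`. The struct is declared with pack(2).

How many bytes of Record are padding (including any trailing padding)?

@0: c [4B, align 2] → 4
@4: g [8B, align 2] → 12
@12: b [1B, align 1] → 13
+1 pad (align 2)
@14: d [2B, align 2] → 16
@16: f [1B, align 1] → 17
+1 pad (align 2)
@18: h [4B, align 2] → 22
@22: a [44B, align 2] → 66
size 66, align 2
data bytes 64, size 66 → padding 2

2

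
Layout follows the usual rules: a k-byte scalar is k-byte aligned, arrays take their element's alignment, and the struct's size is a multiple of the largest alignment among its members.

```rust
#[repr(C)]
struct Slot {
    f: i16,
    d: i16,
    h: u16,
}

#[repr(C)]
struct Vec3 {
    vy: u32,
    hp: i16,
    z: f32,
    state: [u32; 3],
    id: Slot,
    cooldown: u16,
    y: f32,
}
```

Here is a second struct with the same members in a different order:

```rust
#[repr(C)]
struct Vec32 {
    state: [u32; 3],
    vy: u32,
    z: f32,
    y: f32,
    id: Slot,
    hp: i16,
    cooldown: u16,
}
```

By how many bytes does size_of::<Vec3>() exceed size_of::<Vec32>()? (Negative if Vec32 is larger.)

Slot: @0: f [2B, align 2] → 2; @2: d [2B, align 2] → 4; @4: h [2B, align 2] → 6; size 6, align 2
@0: vy [4B, align 4] → 4
@4: hp [2B, align 2] → 6
+2 pad (align 4)
@8: z [4B, align 4] → 12
@12: state [12B, align 4] → 24
@24: id [6B, align 2] → 30
@30: cooldown [2B, align 2] → 32
@32: y [4B, align 4] → 36
size 36, align 4
— Vec32 —
@0: state [12B, align 4] → 12
@12: vy [4B, align 4] → 16
@16: z [4B, align 4] → 20
@20: y [4B, align 4] → 24
@24: id [6B, align 2] → 30
@30: hp [2B, align 2] → 32
@32: cooldown [2B, align 2] → 34
+2 tail pad (align 4)
size 36, align 4
36 − 36 = 0

0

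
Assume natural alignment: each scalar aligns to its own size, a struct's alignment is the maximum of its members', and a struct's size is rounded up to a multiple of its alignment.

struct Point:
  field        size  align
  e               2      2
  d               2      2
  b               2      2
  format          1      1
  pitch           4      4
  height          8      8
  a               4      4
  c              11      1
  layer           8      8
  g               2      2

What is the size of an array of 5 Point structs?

280

e at 0 (size 2, align 2) → ends 2
d at 2 (size 2, align 2) → ends 4
b at 4 (size 2, align 2) → ends 6
format at 6 (size 1, align 1) → ends 7
pad 1 to align 4 for pitch
pitch at 8 (size 4, align 4) → ends 12
pad 4 to align 8 for height
height at 16 (size 8, align 8) → ends 24
a at 24 (size 4, align 4) → ends 28
c at 28 (size 11, align 1) → ends 39
pad 1 to align 8 for layer
layer at 40 (size 8, align 8) → ends 48
g at 48 (size 2, align 2) → ends 50
tail pad 6 to reach multiple of 8
total 56 bytes, alignment 8
array of 5: 5 × 56 = 280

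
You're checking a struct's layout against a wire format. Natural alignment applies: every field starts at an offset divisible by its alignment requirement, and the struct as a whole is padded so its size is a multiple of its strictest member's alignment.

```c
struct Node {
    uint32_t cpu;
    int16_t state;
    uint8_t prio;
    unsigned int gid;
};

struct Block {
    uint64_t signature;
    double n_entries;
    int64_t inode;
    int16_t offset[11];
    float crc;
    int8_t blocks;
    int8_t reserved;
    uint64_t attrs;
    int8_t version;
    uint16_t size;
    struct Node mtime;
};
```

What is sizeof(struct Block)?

Node: cpu at 0 (size 4, align 4) → ends 4; state at 4 (size 2, align 2) → ends 6; prio at 6 (size 1, align 1) → ends 7; pad 1 to align 4 for gid; gid at 8 (size 4, align 4) → ends 12; total 12 bytes, alignment 4
signature at 0 (size 8, align 8) → ends 8
n_entries at 8 (size 8, align 8) → ends 16
inode at 16 (size 8, align 8) → ends 24
offset at 24 (size 22, align 2) → ends 46
pad 2 to align 4 for crc
crc at 48 (size 4, align 4) → ends 52
blocks at 52 (size 1, align 1) → ends 53
reserved at 53 (size 1, align 1) → ends 54
pad 2 to align 8 for attrs
attrs at 56 (size 8, align 8) → ends 64
version at 64 (size 1, align 1) → ends 65
pad 1 to align 2 for size
size at 66 (size 2, align 2) → ends 68
mtime at 68 (size 12, align 4) → ends 80
total 80 bytes, alignment 8

80 bytes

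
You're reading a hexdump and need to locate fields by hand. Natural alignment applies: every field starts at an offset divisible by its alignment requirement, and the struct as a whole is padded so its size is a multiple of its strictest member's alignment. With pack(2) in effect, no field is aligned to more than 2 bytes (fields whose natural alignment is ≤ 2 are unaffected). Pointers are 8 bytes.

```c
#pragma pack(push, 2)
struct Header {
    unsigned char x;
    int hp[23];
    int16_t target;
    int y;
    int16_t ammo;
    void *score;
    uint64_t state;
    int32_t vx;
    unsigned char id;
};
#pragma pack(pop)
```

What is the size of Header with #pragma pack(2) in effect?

@0: x [1B, align 1] → 1
+1 pad (align 2)
@2: hp [92B, align 2] → 94
@94: target [2B, align 2] → 96
@96: y [4B, align 2] → 100
@100: ammo [2B, align 2] → 102
@102: score [8B, align 2] → 110
@110: state [8B, align 2] → 118
@118: vx [4B, align 2] → 122
@122: id [1B, align 1] → 123
+1 tail pad (align 2)
size 124, align 2

124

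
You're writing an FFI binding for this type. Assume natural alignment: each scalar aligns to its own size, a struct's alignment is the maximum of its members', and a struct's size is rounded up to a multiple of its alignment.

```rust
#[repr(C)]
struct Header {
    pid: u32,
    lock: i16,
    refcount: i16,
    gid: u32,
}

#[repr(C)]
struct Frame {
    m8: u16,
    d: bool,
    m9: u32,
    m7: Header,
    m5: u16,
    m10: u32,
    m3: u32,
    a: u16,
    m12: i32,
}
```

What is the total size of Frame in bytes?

Header: @0: pid [4B, align 4] → 4; @4: lock [2B, align 2] → 6; @6: refcount [2B, align 2] → 8; @8: gid [4B, align 4] → 12; size 12, align 4
@0: m8 [2B, align 2] → 2
@2: d [1B, align 1] → 3
+1 pad (align 4)
@4: m9 [4B, align 4] → 8
@8: m7 [12B, align 4] → 20
@20: m5 [2B, align 2] → 22
+2 pad (align 4)
@24: m10 [4B, align 4] → 28
@28: m3 [4B, align 4] → 32
@32: a [2B, align 2] → 34
+2 pad (align 4)
@36: m12 [4B, align 4] → 40
size 40, align 4

40 bytes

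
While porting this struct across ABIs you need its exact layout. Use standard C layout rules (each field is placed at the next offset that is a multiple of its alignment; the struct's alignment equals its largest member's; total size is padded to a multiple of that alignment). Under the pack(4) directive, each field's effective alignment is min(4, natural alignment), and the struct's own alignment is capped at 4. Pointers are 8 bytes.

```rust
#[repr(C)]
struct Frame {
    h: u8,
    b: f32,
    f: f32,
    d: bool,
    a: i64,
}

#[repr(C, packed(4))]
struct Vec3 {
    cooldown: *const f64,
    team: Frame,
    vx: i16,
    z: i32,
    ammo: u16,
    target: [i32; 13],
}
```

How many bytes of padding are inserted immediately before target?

Frame: 0..1  h  (1B, 1-aligned); 1..4  -- padding (3B); 4..8  b  (4B, 4-aligned); 8..12  f  (4B, 4-aligned); 12..13  d  (1B, 1-aligned); 13..16  -- padding (3B); 16..24  a  (8B, 8-aligned); sizeof = 24, alignof = 8
0..8  cooldown  (8B, 4-aligned)
8..32  team  (24B, 4-aligned)
32..34  vx  (2B, 2-aligned)
34..36  -- padding (2B)
36..40  z  (4B, 4-aligned)
40..42  ammo  (2B, 2-aligned)
42..44  -- padding (2B)
44..96  target  (52B, 4-aligned)

2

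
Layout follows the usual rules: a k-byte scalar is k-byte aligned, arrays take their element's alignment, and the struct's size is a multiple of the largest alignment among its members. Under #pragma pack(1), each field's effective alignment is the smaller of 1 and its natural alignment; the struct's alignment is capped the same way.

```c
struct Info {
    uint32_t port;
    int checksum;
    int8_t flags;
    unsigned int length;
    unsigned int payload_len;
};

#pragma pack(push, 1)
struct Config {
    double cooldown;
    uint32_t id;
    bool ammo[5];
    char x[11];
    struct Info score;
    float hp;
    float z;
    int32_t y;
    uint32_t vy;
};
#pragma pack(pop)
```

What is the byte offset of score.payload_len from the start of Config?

Info: port at 0 (size 4, align 4) → ends 4; checksum at 4 (size 4, align 4) → ends 8; flags at 8 (size 1, align 1) → ends 9; pad 3 to align 4 for length; length at 12 (size 4, align 4) → ends 16; payload_len at 16 (size 4, align 4) → ends 20; total 20 bytes, alignment 4
cooldown at 0 (size 8, align 1) → ends 8
id at 8 (size 4, align 1) → ends 12
ammo at 12 (size 5, align 1) → ends 17
x at 17 (size 11, align 1) → ends 28
score at 28 (size 20, align 1) → ends 48
within Info: payload_len at 16
28 + 16 = 44

44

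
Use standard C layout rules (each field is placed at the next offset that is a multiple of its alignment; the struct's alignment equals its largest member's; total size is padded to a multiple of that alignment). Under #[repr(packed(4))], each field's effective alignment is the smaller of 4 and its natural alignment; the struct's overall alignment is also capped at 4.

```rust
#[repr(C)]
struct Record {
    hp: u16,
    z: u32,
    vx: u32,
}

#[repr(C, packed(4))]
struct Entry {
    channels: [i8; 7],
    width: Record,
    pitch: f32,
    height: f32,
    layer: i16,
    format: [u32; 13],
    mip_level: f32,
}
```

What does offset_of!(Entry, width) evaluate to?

Record: @0: hp [2B, align 2] → 2; +2 pad (align 4); @4: z [4B, align 4] → 8; @8: vx [4B, align 4] → 12; size 12, align 4
@0: channels [7B, align 1] → 7
+1 pad (align 4)
@8: width [12B, align 4] → 20

8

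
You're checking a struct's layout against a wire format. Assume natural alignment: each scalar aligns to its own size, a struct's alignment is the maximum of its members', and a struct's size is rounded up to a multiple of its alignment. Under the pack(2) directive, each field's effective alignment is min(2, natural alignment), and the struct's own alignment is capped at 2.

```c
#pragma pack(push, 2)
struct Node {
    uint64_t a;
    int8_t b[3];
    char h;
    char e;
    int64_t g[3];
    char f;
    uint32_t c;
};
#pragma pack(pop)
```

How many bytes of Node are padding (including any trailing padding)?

@0: a [8B, align 2] → 8
@8: b [3B, align 1] → 11
@11: h [1B, align 1] → 12
@12: e [1B, align 1] → 13
+1 pad (align 2)
@14: g [24B, align 2] → 38
@38: f [1B, align 1] → 39
+1 pad (align 2)
@40: c [4B, align 2] → 44
size 44, align 2
data bytes 42, size 44 → padding 2

2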